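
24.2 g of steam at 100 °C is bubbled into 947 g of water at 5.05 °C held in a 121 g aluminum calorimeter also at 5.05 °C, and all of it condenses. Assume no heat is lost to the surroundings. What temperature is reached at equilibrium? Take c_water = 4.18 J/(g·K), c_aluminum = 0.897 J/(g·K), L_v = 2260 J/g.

T_f ≈ 20.5 °C

Conservation of energy gives ΣQ = 0:
steam→water at 100 °C releases m L_v = 24.2×2260 = 54692
  condensed water 100 °C→T: 101.16(T − 100)
  water warms: 947×4.18×(T − 5.05) = 3958.5(T − 5.05)
  cup: 108.54(T − 5.05)
4168.2 T = 54692 + 10116 + 20538 = 85346
T ≈ 20.48 °C — below 100 °C, confirming all the steam condensed.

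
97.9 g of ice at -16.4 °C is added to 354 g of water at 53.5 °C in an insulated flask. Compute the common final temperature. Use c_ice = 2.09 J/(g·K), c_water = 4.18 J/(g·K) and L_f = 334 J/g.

Energy balance with sensible and latent terms:
ice -16.4→0 °C: 97.9·2.09·16.4 = 3355.6; fusion: m_ice L_f = 97.9·334 = 32699; meltwater 0→T: 97.9·4.18·T = 409.22 T; water cools: 354·4.18·(T − 53.5) = 1479.7(T − 53.5)
1888.9 T = 79165 − 36054 = 43111
T ≈ 22.82 °C (positive, so assuming full melt was valid).

T_f ≈ 22.8 °C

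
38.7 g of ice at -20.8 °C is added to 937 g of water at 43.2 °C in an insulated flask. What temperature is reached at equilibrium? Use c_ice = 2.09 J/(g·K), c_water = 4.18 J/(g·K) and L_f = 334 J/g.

Conservation of energy gives ΣQ = 0:
warm ice to 0 °C: 38.7·2.09·(0 − (-20.8)) = 1682.4
  melt ice: 38.7·334 = 12926
  warm the meltwater: 161.77 T
  water cools: 937·4.18·(T − 43.2) = 3916.7(T − 43.2)
4078.4 T = 169200 − 14608 = 154592
T ≈ 37.90 °C (positive, so assuming full melt was valid).

T_f ≈ 37.9 °C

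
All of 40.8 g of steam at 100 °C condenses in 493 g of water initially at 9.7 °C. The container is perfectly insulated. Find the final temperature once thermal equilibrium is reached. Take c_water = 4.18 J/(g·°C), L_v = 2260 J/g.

Taking heat into each body as positive, Σ m c ΔT = 0:
steam→water at 100 °C releases m L_v = 40.8×2260 = 92208; condensed water 100 °C→T: 170.54(T − 100); water warms: 493×4.18×(T − 9.7) = 2060.7(T − 9.7)
2231.3 T = 92208 + 17054 + 19989 = 129252
T ≈ 57.93 °C, under the boiling point, so the assumption holds.

T_f ≈ 57.9 °C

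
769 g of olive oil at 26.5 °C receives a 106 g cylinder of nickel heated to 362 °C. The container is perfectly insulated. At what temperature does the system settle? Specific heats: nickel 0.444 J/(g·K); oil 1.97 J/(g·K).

With ΣQ=0 the equilibrium temperature is the m·c-weighted mean:
T_f = (47.06·362 + 1514.9·26.5) / (47.06 + 1514.9)
    = 57183 / 1562 ≈ 36.61 °C

T_f ≈ 36.6 °C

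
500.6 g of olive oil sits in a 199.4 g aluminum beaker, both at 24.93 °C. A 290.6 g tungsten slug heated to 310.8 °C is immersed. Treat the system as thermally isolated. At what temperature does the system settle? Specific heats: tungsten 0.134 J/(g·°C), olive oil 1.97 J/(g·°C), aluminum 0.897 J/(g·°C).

T_f ≈ 34.2 °C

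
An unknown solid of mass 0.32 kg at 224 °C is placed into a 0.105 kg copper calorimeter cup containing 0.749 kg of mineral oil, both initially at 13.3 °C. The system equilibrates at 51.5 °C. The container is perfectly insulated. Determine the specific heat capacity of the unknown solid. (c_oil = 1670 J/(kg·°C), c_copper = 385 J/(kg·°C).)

Taking heat into each body as positive, Σ m c ΔT = 0:
0.32·c·(51.5 − 224) + 0.749·1670·(51.5 − 13.3) + 0.105·385·(51.5 − 13.3) = 0
-55.2 c = -49326
c = -49326/-55.2 ≈ 893.6 J/(kg·°C)

c ≈ 894 J/(kg·°C)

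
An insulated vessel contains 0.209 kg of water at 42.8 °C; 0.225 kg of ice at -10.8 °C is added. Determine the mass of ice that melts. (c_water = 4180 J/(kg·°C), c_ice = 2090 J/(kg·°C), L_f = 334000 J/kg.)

Water can give up m c ΔT = 0.209·4180·42.8 = 37391 J before reaching 0 °C.
Of that, 0.225·2090·10.8 = 5078.7 J goes to bring the ice to 0 °C, leaving 32312 J.
Melting all 0.225 kg of ice would need 0.225·334000 = 75150 J.
That's not enough to melt it all — equilibrium is at 0 °C with ice remaining.
m_melted·334000 = 32312  ⇒  m_melted ≈ 0.09674 kg.

m_melted ≈ 0.0967 kg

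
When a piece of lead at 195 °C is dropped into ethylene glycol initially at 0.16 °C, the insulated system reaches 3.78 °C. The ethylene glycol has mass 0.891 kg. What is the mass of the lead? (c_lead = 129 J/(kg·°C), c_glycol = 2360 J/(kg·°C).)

Heat gained plus heat lost sum to zero:
m×129×(3.78 − 195) + 0.891×2360×(3.78 − 0.16) = 0
-24667 m = -7612
m = -7612/-24667 ≈ 0.3086 kg

m ≈ 0.309 kg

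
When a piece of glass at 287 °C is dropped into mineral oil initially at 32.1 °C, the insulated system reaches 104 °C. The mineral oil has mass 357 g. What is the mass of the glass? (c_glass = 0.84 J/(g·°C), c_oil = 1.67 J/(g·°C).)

m ≈ 279 g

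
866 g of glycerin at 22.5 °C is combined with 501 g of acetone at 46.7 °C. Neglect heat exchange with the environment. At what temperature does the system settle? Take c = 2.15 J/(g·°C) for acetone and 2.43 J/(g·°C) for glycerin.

Conservation of energy gives ΣQ = 0:
501·2.15·(T − 46.7) + 866·2.43·(T − 22.5) = 0
1077.1(T − 46.7) + 2104.4(T − 22.5) = 0
(1077.1 + 2104.4) T = 1077.1·46.7 + 2104.4·22.5
T = 97651/3181.5 ≈ 30.69 °C

T_f ≈ 30.7 °C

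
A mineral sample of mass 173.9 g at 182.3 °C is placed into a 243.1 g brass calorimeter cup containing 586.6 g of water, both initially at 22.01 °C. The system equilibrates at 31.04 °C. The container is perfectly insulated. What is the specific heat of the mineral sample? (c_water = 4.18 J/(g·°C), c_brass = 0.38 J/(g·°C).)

Setting the total heat transfer to zero:
173.9×c×(31.04 − 182.3) + 586.6×4.18×(31.04 − 22.01) + 243.1×0.38×(31.04 − 22.01) = 0
-26304 c = -22976
c = -22976/-26304 ≈ 0.8735 J/(g·°C)

c ≈ 0.873 J/(g·°C)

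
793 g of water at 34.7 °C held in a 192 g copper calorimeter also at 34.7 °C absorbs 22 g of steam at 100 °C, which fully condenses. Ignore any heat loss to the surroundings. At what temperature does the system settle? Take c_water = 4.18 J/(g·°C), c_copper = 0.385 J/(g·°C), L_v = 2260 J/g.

T_f ≈ 50.7 °C

Conservation of energy gives ΣQ = 0:
condense steam: −22×2260 = −49720
  condensed water 100 °C→T: 91.96(T − 100)
  original water: 3314.7(T − 34.7)
  cup: 73.92(T − 34.7)
3480.6 T = 49720 + 9196 + 117587 = 176503
T ≈ 50.71 °C, under the boiling point, so the assumption holds.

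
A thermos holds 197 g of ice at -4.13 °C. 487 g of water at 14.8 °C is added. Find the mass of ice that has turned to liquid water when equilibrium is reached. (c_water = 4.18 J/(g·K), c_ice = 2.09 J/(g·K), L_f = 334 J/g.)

Heat available from the water dropping to 0 °C: 487·4.18·14.8 = 30128 J.
Of that, 197·2.09·4.13 = 1700.4 J goes to bring the ice to 0 °C, leaving 28427 J.
Melting all 197 g of ice would need 197·334 = 65798 J.
Since 28427 < 65798 J, not all the ice melts; equilibrium is at 0 °C.
m_melt = 28427 / L_f = 85.11 g.

m_melted ≈ 85.1 g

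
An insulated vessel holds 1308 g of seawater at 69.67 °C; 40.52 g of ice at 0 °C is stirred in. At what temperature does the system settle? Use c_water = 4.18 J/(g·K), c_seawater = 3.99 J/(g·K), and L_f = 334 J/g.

T_f ≈ 65.0 °C

Taking heat into each body as positive, Σ m c ΔT = 0:
fusion: m_ice L_f = 40.52·334 = 13534
  meltwater 0→T: 40.52·4.18·T = 169.37 T
  seawater cools: 1308·3.99·(T − 69.67) = 5218.9(T − 69.67)
5388.3 T = 363602 − 13534 = 350068
T ≈ 64.97 °C (positive, so assuming full melt was valid).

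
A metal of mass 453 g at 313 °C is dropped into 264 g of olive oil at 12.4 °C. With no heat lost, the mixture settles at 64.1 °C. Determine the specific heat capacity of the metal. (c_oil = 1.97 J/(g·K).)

m_s c (T_s − T_f) = m_oil c_oil (T_f − T_0):
453·c·(313 − 64.1) = 264·1.97·(64.1 − 12.4)
112752 c = 26888  ⇒  c ≈ 0.2385 J/(g·K)

c ≈ 0.238 J/(g·K)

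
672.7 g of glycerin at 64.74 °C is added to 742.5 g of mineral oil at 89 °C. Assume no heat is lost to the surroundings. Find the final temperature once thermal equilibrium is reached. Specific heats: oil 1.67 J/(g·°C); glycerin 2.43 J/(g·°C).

T_f ≈ 75.2 °C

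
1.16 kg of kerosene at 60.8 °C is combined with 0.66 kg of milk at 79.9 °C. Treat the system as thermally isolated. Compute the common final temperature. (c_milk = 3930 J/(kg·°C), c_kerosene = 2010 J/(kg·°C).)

T_f ≈ 70.9 °C

With ΣQ=0 the equilibrium temperature is the m·c-weighted mean:
T_f = (2593.8*79.9 + 2331.6*60.8) / (2593.8 + 2331.6)
    = 349006 / 4925.4 ≈ 70.86 °C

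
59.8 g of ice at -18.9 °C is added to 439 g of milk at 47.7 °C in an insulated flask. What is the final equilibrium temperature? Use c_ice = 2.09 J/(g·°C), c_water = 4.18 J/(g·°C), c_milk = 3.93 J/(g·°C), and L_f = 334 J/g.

T_f ≈ 30.4 °C

Net heat exchanged in the isolated system is zero:
ice -18.9→0 °C: 59.8×2.09×18.9 = 2362.2; latent heat to melt: 59.8×334 = 19973; warm the meltwater: 249.96 T; milk: 1725.3(T − 47.7)
1975.2 T = 82295 − 22335 = 59960
T ≈ 30.36 °C (positive, so assuming full melt was valid).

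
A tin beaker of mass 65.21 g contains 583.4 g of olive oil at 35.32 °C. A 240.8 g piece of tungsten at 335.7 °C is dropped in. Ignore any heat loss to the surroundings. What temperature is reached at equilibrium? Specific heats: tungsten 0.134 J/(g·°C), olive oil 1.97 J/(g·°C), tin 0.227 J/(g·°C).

T_f ≈ 43.4 °C

Setting the total heat transfer to zero:
240.8·0.134·(T − 335.7) + 583.4·1.97·(T − 35.32) + 65.21·0.227·(T − 35.32) = 0
32.27(T − 335.7) + 1149.3(T − 35.32) + 14.8(T − 35.32) = 0
1196.4 T = 51948
T = 51948/1196.4 ≈ 43.42 °C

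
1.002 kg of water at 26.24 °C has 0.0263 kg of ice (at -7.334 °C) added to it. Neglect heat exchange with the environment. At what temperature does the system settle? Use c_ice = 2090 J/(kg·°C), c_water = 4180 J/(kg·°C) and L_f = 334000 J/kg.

T_f ≈ 23.4 °C

Let T be the final temperature. ΣQ_i = 0:
ice -7.334→0 °C: 0.0263·2090·7.334 = 403.13
  fusion: m_ice L_f = 0.0263·334000 = 8784.2
  meltwater 0→T: 0.0263·4180·T = 109.93 T
  water cools: 1.002·4180·(T − 26.24) = 4188.4(T − 26.24)
4298.3 T = 109903 − 9187.3 = 100715
T ≈ 23.43 °C. Since T > 0 °C, the all-ice-melts assumption holds.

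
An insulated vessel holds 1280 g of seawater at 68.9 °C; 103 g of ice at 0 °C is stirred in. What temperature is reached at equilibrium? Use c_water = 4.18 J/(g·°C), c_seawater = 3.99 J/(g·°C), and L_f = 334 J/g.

Let T be the final temperature. ΣQ_i = 0:
latent heat to melt: 103·334 = 34402
  warm the meltwater: 430.54 T
  seawater cools: 1280·3.99·(T − 68.9) = 5107.2(T − 68.9)
5537.7 T = 351886 − 34402 = 317484
T ≈ 57.33 °C (positive, so assuming full melt was valid).

T_f ≈ 57.3 °C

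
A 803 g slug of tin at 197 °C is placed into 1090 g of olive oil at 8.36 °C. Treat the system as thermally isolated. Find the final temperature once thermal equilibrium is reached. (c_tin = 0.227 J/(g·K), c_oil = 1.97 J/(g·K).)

Conservation of energy gives ΣQ = 0:
803*0.227*(T − 197) + 1090*1.97*(T − 8.36) = 0
182.28(T − 197) + 2147.3(T − 8.36) = 0
2329.6 T = 53861
T = 53861/2329.6 ≈ 23.12 °C

T_f ≈ 23.1 °C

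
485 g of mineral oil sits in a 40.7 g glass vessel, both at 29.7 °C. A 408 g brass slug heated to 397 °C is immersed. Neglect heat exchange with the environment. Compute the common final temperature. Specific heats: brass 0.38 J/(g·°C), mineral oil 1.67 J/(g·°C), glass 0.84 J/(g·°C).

T_f ≈ 86.7 °C

T_f is the heat-capacity-weighted average of the initial temperatures:
T_f = (155.04*397 + 809.95*29.7 + 34.19*29.7) / (155.04 + 809.95 + 34.19)
    = 86622 / 999.18 ≈ 86.69 °C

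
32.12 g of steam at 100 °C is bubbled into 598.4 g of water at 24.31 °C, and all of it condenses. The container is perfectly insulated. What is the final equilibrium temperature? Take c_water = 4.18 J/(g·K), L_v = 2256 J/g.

T_f ≈ 55.7 °C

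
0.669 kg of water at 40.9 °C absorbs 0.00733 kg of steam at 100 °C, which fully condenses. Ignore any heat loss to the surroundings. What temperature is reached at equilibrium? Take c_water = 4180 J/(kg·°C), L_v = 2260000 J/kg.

Sum of m c ΔT and latent-heat terms is zero:
steam→water at 100 °C releases m L_v = 0.00733·2260000 = 16566
  condensed water 100 °C→T: 30.64(T − 100)
  water warms: 0.669·4180·(T − 40.9) = 2796.4(T − 40.9)
2827.1 T = 16566 + 3063.9 + 114374 = 134003
T ≈ 47.40 °C (< 100 °C, so full condensation is consistent).

T_f ≈ 47.4 °C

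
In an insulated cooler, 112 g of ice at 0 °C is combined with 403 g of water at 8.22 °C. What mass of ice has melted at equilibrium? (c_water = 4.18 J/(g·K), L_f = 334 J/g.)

m_melted ≈ 41.5 g

Cooling the water to 0 °C releases 403×4.18×8.22 = 13847 J.
To melt every bit of ice: 112×334 = 37408 J.
That's not enough to melt it all — equilibrium is at 0 °C with ice remaining.
m_melted×334 = 13847  ⇒  m_melted ≈ 41.46 g.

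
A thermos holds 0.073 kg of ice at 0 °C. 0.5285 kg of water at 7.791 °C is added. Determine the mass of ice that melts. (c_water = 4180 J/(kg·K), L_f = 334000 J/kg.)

m_melted ≈ 0.0515 kg

Cooling the water to 0 °C releases 0.5285·4180·7.791 = 17211 J.
Fully melting the ice requires m_ice L_f = 0.073·334000 = 24382 J.
That's not enough to melt it all — equilibrium is at 0 °C with ice remaining.
m_melt = 17211 / L_f = 0.05153 kg.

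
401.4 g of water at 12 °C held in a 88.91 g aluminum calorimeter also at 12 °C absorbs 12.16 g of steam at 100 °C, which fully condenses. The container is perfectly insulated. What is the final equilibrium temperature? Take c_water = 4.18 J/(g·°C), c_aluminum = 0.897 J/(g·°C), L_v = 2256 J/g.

Conservation of energy gives ΣQ = 0:
latent heat released on condensation: 12.16·2256 = 27433
  condensate cools 100→T: 12.16·4.18·(T − 100) = 50.83(T − 100)
  original water: 1677.9(T − 12)
  aluminum cup: 88.91·0.897·(T − 12) = 79.75(T − 12)
1808.4 T = 27433 + 5082.9 + 21091 = 53607
T ≈ 29.64 °C, under the boiling point, so the assumption holds.

T_f ≈ 29.6 °C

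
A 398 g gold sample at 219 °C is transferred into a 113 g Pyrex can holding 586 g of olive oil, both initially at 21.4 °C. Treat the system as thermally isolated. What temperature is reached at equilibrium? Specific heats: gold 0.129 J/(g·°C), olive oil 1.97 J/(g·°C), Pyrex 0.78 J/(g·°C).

With ΣQ=0 the equilibrium temperature is the m·c-weighted mean:
T_f = (51.34*219 + 1154.4*21.4 + 88.14*21.4) / (51.34 + 1154.4 + 88.14)
    = 37835 / 1293.9 ≈ 29.24 °C

T_f ≈ 29.2 °C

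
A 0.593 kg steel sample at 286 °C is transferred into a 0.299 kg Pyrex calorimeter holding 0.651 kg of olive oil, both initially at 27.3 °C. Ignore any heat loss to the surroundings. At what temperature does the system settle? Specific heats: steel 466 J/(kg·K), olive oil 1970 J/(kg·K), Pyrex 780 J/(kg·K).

T_f ≈ 67.2 °C

Conservation of energy gives ΣQ = 0:
0.593×466×(T − 286) + 0.651×1970×(T − 27.3) + 0.299×780×(T − 27.3) = 0
1792 T = 120411
T = 120411 / 1792 = 67.2 °C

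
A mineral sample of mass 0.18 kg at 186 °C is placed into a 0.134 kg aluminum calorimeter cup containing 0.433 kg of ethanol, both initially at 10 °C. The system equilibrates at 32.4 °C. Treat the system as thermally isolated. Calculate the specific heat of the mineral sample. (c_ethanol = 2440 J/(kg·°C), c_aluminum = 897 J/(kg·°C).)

c ≈ 953 J/(kg·°C)

Heat gained plus heat lost sum to zero:
0.18·c·(32.4 − 186) + 0.433·2440·(32.4 − 10) + 0.134·897·(32.4 − 10) = 0
-27.65 c = -26358
c = -26358/-27.65 ≈ 953.4 J/(kg·°C)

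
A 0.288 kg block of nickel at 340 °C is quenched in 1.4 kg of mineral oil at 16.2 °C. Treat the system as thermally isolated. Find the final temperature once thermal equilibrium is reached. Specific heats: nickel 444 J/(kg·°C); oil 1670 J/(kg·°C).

T_f ≈ 33.0 °C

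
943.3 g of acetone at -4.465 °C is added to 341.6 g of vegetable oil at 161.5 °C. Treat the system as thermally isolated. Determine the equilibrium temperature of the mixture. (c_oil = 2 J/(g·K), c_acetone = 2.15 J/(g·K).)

T_f ≈ 37.4 °C

Net heat exchanged in the isolated system is zero:
341.6*2*(T − 161.5) + 943.3*2.15*(T − (-4.465)) = 0
683.2(T − 161.5) + 2028.1(T − (-4.465)) = 0
(683.2 + 2028.1) T = 683.2*161.5 + 2028.1*(-4.465)
T = 101281 / 2711.3 = 37.4 °C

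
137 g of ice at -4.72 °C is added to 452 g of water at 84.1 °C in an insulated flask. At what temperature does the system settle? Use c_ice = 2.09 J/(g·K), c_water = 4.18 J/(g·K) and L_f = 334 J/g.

T_f ≈ 45.4 °C

Net heat exchanged in the isolated system is zero:
warm ice to 0 °C: 137×2.09×(0 − (-4.72)) = 1351.5
  fusion: m_ice L_f = 137×334 = 45758
  warm the meltwater: 572.66 T
  water: 1889.4(T − 84.1)
2462 T = 158895 − 47109 = 111786
T ≈ 45.40 °C. Since T > 0 °C, the all-ice-melts assumption holds.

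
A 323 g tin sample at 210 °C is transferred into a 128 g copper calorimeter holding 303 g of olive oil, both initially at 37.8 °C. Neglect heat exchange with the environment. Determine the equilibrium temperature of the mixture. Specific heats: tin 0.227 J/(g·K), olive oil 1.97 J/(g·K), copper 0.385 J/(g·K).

Let T be the final temperature. ΣQ_i = 0:
323·0.227·(T − 210) + 303·1.97·(T − 37.8) + 128·0.385·(T − 37.8) = 0
73.32(T − 210) + 596.91(T − 37.8) + 49.28(T − 37.8) = 0
(73.32 + 596.91 + 49.28) T = 73.32·210 + 596.91·37.8 + 49.28·37.8
T ≈ 55.35 °C

T_f ≈ 55.3 °C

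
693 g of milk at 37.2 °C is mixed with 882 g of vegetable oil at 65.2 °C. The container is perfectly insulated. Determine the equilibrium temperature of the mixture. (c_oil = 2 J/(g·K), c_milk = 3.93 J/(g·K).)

|Q_oil| = |Q_milk|:
882·2·(65.2 − T) = 693·3.93·(T − 37.2)
1764(65.2 − T) = 2723.5(T − 37.2)
4487.5 T = 216327  ⇒  T ≈ 48.21 °C

T_f ≈ 48.2 °C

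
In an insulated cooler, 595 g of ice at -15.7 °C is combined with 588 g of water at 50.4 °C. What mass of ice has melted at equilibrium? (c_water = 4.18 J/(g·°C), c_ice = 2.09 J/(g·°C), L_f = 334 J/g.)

Heat available from the water dropping to 0 °C: 588·4.18·50.4 = 123875 J.
Of that, 595·2.09·15.7 = 19524 J goes to bring the ice to 0 °C, leaving 104351 J.
Melting all 595 g of ice would need 595·334 = 198730 J.
Since 104351 < 198730 J, not all the ice melts; equilibrium is at 0 °C.
m_melt = 104351 / L_f = 312.4 g.

m_melted ≈ 312 g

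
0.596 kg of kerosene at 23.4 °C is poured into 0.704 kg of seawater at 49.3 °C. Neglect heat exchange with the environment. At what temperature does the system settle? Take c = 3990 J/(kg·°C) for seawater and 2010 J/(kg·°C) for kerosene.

|Q_seawater| = |Q_kerosene|:
0.704*3990*(49.3 − T) = 0.596*2010*(T − 23.4)
2809(49.3 − T) = 1198(T − 23.4)
4006.9 T = 166514  ⇒  T ≈ 41.56 °C

T_f ≈ 41.6 °C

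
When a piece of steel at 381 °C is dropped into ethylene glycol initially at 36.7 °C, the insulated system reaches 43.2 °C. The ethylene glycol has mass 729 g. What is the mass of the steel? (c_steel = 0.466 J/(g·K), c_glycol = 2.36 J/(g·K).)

Taking heat into each body as positive, Σ m c ΔT = 0:
m·0.466·(43.2 − 381) + 729·2.36·(43.2 − 36.7) = 0
-157.41 m = -11183
m = -11183/-157.41 ≈ 71.04 g

m ≈ 71 g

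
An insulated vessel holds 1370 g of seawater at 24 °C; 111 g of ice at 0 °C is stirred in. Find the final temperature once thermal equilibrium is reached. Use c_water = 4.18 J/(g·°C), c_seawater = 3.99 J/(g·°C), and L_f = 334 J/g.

Taking heat into each body as positive, Σ m c ΔT = 0:
melt ice: 111·334 = 37074
  warm the meltwater: 463.98 T
  seawater cools: 1370·3.99·(T − 24) = 5466.3(T − 24)
5930.3 T = 131191 − 37074 = 94117
T ≈ 15.87 °C (positive, so assuming full melt was valid).

T_f ≈ 15.9 °C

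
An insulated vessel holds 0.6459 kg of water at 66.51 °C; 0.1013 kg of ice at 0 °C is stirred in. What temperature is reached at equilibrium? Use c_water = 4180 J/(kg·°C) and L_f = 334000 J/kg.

Sum of m c ΔT and latent-heat terms is zero:
latent heat to melt: 0.1013·334000 = 33834
  warm the meltwater: 423.43 T
  water: 2699.9(T − 66.51)
3123.3 T = 179568 − 33834 = 145734
T ≈ 46.66 °C. Since T > 0 °C, the all-ice-melts assumption holds.

T_f ≈ 46.7 °C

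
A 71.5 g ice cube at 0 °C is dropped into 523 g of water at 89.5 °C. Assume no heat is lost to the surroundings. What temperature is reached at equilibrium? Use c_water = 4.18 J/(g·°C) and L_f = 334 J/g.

T_f ≈ 69.1 °C

Conservation of energy gives ΣQ = 0:
fusion: m_ice L_f = 71.5·334 = 23881
  meltwater 0→T: 71.5·4.18·T = 298.87 T
  water: 2186.1(T − 89.5)
2485 T = 195660 − 23881 = 171779
T ≈ 69.13 °C — above 0 °C, consistent with complete melting.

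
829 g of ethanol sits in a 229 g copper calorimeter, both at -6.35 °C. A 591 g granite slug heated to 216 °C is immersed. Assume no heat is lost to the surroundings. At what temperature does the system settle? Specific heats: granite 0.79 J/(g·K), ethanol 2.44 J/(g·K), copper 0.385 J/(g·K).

T_f ≈ 33.9 °C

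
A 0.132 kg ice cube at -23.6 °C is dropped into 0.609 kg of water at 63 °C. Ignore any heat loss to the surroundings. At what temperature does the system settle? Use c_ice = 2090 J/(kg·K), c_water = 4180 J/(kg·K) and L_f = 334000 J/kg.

Sum of m c ΔT and latent-heat terms is zero:
ice -23.6→0 °C: 0.132×2090×23.6 = 6510.8; fusion: m_ice L_f = 0.132×334000 = 44088; warm the meltwater: 551.76 T; water cools: 0.609×4180×(T − 63) = 2545.6(T − 63)
3097.4 T = 160374 − 50599 = 109775
T ≈ 35.44 °C — above 0 °C, consistent with complete melting.

T_f ≈ 35.4 °C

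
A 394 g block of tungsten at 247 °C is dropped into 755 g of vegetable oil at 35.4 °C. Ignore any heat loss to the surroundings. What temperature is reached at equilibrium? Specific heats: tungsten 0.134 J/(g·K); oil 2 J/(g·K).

T_f ≈ 42.5 °C

|Q_tungsten| = |Q_oil|:
394·0.134·(247 − T) = 755·2·(T − 35.4)
52.8(247 − T) = 1510(T − 35.4)
1562.8 T = 66495  ⇒  T ≈ 42.55 °C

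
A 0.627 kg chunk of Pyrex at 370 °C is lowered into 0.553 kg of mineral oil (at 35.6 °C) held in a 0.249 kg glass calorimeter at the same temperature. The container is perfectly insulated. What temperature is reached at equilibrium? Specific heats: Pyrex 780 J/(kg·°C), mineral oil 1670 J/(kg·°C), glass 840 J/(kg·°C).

Heat gained plus heat lost sum to zero:
0.627·780·(T − 370) + 0.553·1670·(T − 35.6) + 0.249·840·(T − 35.6) = 0
489.06(T − 370) + 923.51(T − 35.6) + 209.16(T − 35.6) = 0
1621.7 T = 221275
T ≈ 136.44 °C

T_f ≈ 136.4 °C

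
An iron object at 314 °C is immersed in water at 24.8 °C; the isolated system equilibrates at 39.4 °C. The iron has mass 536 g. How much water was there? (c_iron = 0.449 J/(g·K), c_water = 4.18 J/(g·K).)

m ≈ 1080 g

Taking heat into each body as positive, Σ m c ΔT = 0:
536×0.449×(39.4 − 314) + m×4.18×(39.4 − 24.8) = 0
61.03 m = 66086
m = 66086/61.03 ≈ 1083 g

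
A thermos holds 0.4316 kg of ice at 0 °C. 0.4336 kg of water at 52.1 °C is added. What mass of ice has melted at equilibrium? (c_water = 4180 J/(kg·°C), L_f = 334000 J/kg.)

m_melted ≈ 0.283 kg

Water can give up m c ΔT = 0.4336·4180·52.1 = 94429 J before reaching 0 °C.
Fully melting the ice requires m_ice L_f = 0.4316·334000 = 144154 J.
Since 94429 < 144154 J, not all the ice melts; equilibrium is at 0 °C.
m_melted·334000 = 94429  ⇒  m_melted ≈ 0.2827 kg.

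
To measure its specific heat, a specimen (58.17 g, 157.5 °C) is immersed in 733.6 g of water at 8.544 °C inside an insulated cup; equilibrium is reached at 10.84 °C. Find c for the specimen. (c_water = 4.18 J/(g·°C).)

Heat lost by the specimen = heat gained by the water:
58.17·c·(157.5 − 10.84) = 733.6·4.18·(10.84 − 8.544)
8531.2 c = 7040.6  ⇒  c ≈ 0.8253 J/(g·°C)

c ≈ 0.825 J/(g·°C)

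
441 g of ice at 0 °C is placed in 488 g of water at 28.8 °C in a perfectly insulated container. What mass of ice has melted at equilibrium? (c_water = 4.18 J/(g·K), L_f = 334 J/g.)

Heat available from the water dropping to 0 °C: 488·4.18·28.8 = 58747 J.
To melt every bit of ice: 441·334 = 147294 J.
Since 58747 < 147294 J, not all the ice melts; equilibrium is at 0 °C.
m_melted·334 = 58747  ⇒  m_melted ≈ 175.9 g.

m_melted ≈ 176 g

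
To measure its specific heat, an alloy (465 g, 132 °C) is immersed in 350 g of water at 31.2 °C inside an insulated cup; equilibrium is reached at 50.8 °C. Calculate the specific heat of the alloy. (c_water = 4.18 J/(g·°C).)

c ≈ 0.759 J/(g·°C)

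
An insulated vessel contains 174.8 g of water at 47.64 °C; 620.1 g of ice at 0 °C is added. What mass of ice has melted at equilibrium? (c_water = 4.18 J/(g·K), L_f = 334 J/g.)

m_melted ≈ 104 g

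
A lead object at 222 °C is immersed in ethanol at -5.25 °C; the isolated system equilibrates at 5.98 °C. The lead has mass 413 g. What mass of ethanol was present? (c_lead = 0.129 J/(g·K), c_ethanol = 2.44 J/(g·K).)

m ≈ 420 g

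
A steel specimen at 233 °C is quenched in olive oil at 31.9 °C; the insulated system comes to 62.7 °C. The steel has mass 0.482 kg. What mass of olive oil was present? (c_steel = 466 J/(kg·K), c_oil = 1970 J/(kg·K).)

m ≈ 0.63 kg

|Q_steel| = |Q_oil|:
0.482·466·(233 − 62.7) = m·1970·(62.7 − 31.9)
60676 m = 38251  ⇒  m ≈ 0.6304 kg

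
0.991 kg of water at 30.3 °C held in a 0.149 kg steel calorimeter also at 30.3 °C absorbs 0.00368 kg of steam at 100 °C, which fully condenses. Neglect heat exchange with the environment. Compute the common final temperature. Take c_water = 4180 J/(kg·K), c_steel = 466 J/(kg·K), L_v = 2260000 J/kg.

T_f ≈ 32.5 °C

Setting the total heat transfer to zero:
condense steam: −0.00368×2260000 = −8316.8
  condensed water 100 °C→T: 15.38(T − 100)
  original water: 4142.4(T − 30.3)
  cup: 69.43(T − 30.3)
4227.2 T = 8316.8 + 1538.2 + 127618 = 137473
T ≈ 32.52 °C (< 100 °C, so full condensation is consistent).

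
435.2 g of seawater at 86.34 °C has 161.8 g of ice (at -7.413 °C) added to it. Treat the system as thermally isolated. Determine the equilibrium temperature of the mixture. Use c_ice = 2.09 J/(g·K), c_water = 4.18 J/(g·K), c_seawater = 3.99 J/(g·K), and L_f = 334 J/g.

Net heat exchanged in the isolated system is zero:
warm ice to 0 °C: 161.8·2.09·(0 − (-7.413)) = 2506.8
  melt ice: 161.8·334 = 54041
  warm the meltwater: 676.32 T
  seawater: 1736.4(T − 86.34)
2412.8 T = 149925 − 56548 = 93377
T ≈ 38.70 °C — above 0 °C, consistent with complete melting.

T_f ≈ 38.7 °C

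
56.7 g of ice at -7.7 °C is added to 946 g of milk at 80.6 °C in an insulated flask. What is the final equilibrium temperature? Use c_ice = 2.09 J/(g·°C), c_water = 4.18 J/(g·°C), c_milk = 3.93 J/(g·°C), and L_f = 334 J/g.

T_f ≈ 70.8 °C

Energy conservation, ΣQ = 0:
ice -7.7→0 °C: 56.7·2.09·7.7 = 912.47; fusion: m_ice L_f = 56.7·334 = 18938; meltwater 0→T: 56.7·4.18·T = 237.01 T; milk: 3717.8(T − 80.6)
3954.8 T = 299653 − 19850 = 279803
T ≈ 70.75 °C — above 0 °C, consistent with complete melting.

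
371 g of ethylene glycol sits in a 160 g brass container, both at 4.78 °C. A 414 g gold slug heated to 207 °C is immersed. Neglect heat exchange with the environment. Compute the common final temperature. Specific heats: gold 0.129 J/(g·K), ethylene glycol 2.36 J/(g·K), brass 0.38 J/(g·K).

T_f is the heat-capacity-weighted average of the initial temperatures:
T_f = (53.41×207 + 875.56×4.78 + 60.8×4.78) / (53.41 + 875.56 + 60.8)
    = 15531 / 989.77 ≈ 15.69 °C

T_f ≈ 15.7 °C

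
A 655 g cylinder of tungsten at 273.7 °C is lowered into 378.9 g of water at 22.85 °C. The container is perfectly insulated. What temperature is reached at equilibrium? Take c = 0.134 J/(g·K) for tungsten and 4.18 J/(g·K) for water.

T_f ≈ 36.0 °C

Conservation of energy gives ΣQ = 0:
655·0.134·(T − 273.7) + 378.9·4.18·(T − 22.85) = 0
87.77(T − 273.7) + 1583.8(T − 22.85) = 0
1671.6 T = 60213
T = 60213/1671.6 ≈ 36.02 °C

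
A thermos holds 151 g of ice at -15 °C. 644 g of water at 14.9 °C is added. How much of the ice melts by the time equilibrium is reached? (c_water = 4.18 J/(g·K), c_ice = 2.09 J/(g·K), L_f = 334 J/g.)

Cooling the water to 0 °C releases 644·4.18·14.9 = 40110 J.
Warming the ice to 0 °C takes 151·2.09·15 = 4733.8 J, leaving 35376 J for melting.
Melting all 151 g of ice would need 151·334 = 50434 J.
35376 J < 50434 J, so only part of the ice melts and the system sits at 0 °C.
m_melt = 35376 / L_f = 105.9 g.

m_melted ≈ 106 g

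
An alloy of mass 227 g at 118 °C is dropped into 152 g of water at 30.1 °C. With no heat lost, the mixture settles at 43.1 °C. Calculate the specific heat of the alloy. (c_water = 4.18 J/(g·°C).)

m_s c (T_s − T_f) = m_water c_water (T_f − T_0):
227·c·(118 − 43.1) = 152·4.18·(43.1 − 30.1)
17002 c = 8259.7  ⇒  c ≈ 0.4858 J/(g·°C)

c ≈ 0.486 J/(g·°C)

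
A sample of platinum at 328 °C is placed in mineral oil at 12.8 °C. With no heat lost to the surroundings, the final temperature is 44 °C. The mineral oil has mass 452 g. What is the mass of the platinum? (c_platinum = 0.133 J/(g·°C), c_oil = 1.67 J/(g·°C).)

Heat lost by the platinum = heat gained by the oil:
m×0.133×(328 − 44) = 452×1.67×(44 − 12.8)
37.77 m = 23551  ⇒  m ≈ 623.5 g

m ≈ 624 g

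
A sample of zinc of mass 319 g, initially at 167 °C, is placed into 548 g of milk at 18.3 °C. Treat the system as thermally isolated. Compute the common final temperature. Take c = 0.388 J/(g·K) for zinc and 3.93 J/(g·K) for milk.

Setting the total heat transfer to zero:
319×0.388×(T − 167) + 548×3.93×(T − 18.3) = 0
2277.4 T = 60082
T ≈ 26.38 °C

T_f ≈ 26.4 °C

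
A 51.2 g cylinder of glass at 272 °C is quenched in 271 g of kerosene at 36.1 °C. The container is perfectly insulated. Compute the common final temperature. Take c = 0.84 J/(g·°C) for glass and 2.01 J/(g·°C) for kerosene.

T_f is the heat-capacity-weighted average of the initial temperatures:
T_f = (43.01×272 + 544.71×36.1) / (43.01 + 544.71)
    = 31362 / 587.72 ≈ 53.36 °C

T_f ≈ 53.4 °C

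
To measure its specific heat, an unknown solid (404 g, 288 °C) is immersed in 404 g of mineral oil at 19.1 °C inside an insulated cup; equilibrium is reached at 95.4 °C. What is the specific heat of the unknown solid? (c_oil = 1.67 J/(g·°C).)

Heat lost by the unknown solid = heat gained by the oil:
404·c·(288 − 95.4) = 404·1.67·(95.4 − 19.1)
77810 c = 51478  ⇒  c ≈ 0.6616 J/(g·°C)

c ≈ 0.662 J/(g·°C)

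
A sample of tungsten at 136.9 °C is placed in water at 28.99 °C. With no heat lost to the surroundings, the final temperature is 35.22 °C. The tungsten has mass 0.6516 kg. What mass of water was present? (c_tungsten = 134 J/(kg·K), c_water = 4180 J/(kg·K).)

Taking heat into each body as positive, Σ m c ΔT = 0:
0.6516·134·(35.22 − 136.9) + m·4180·(35.22 − 28.99) = 0
26041 m = 8878.1
m = 8878.1/26041 ≈ 0.3409 kg

m ≈ 0.341 kg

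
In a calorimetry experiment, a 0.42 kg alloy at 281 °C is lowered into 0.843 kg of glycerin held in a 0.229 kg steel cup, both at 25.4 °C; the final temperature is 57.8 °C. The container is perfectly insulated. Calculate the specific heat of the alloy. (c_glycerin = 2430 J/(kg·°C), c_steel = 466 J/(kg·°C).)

c ≈ 745 J/(kg·°C)

Let T be the final temperature. ΣQ_i = 0:
0.42×c×(57.8 − 281) + 0.843×2430×(57.8 − 25.4) + 0.229×466×(57.8 − 25.4) = 0
-93.74 c = -69829
c = -69829/-93.74 ≈ 744.9 J/(kg·°C)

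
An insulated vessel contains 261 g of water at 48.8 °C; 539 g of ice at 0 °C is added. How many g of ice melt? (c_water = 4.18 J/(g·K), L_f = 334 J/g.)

m_melted ≈ 159 g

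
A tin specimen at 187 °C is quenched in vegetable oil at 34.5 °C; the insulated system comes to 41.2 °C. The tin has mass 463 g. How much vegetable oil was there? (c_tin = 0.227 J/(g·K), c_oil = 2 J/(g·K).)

m ≈ 1140 g

Heat lost by the tin = heat gained by the oil:
463·0.227·(187 − 41.2) = m·2·(41.2 − 34.5)
13.4 m = 15324  ⇒  m ≈ 1144 g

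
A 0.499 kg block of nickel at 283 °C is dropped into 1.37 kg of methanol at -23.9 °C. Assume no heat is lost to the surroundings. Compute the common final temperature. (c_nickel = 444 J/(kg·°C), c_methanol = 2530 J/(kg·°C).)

T_f = Σ m_i c_i T_i / Σ m_i c_i:
T_f = (221.56*283 + 3466.1*(-23.9)) / (221.56 + 3466.1)
    = -20139 / 3687.7 ≈ -5.46 °C

T_f ≈ -5.5 °C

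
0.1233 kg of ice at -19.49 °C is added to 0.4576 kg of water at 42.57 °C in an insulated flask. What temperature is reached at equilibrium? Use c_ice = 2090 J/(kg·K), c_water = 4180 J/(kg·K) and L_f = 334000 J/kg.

T_f ≈ 14.5 °C

Conservation of energy gives ΣQ = 0:
warm ice to 0 °C: 0.1233·2090·(0 − (-19.49)) = 5022.5
  melt ice: 0.1233·334000 = 41182
  meltwater 0→T: 0.1233·4180·T = 515.39 T
  water cools: 0.4576·4180·(T − 42.57) = 1912.8(T − 42.57)
2428.2 T = 81427 − 46205 = 35222
T ≈ 14.51 °C. Since T > 0 °C, the all-ice-melts assumption holds.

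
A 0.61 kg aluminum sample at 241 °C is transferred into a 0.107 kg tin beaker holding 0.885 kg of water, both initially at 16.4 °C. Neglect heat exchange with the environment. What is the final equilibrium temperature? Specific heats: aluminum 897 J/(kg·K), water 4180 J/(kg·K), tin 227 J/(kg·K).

Conservation of energy gives ΣQ = 0:
0.61×897×(T − 241) + 0.885×4180×(T − 16.4) + 0.107×227×(T − 16.4) = 0
547.17(T − 241) + 3699.3(T − 16.4) + 24.29(T − 16.4) = 0
(547.17 + 3699.3 + 24.29) T = 547.17×241 + 3699.3×16.4 + 24.29×16.4
T ≈ 45.18 °C

T_f ≈ 45.2 °C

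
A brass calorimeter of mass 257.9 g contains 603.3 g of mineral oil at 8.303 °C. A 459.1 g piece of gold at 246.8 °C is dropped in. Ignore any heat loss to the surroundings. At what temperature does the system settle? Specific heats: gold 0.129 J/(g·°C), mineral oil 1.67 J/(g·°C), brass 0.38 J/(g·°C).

Setting the total heat transfer to zero:
459.1×0.129×(T − 246.8) + 603.3×1.67×(T − 8.303) + 257.9×0.38×(T − 8.303) = 0
59.22(T − 246.8) + 1007.5(T − 8.303) + 98(T − 8.303) = 0
1164.7 T = 23796
T ≈ 20.43 °C

T_f ≈ 20.4 °C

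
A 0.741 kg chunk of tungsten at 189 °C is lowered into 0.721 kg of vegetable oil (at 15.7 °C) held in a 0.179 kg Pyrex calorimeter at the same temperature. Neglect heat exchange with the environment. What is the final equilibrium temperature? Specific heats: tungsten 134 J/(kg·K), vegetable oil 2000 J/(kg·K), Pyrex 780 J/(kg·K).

With ΣQ=0 the equilibrium temperature is the m·c-weighted mean:
T_f = (99.29*189 + 1442*15.7 + 139.62*15.7) / (99.29 + 1442 + 139.62)
    = 43598 / 1680.9 ≈ 25.94 °C

T_f ≈ 25.9 °C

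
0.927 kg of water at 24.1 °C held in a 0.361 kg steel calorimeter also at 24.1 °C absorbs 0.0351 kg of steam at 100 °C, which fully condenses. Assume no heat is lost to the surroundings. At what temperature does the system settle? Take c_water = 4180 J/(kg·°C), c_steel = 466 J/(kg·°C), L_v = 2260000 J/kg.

T_f ≈ 45.7 °C

Taking heat into each body as positive, Σ m c ΔT = 0:
condense steam: −0.0351×2260000 = −79326; condensate cools 100→T: 0.0351×4180×(T − 100) = 146.72(T − 100); original water: 3874.9(T − 24.1); cup: 168.23(T − 24.1)
4189.8 T = 79326 + 14672 + 97438 = 191436
T ≈ 45.69 °C, under the boiling point, so the assumption holds.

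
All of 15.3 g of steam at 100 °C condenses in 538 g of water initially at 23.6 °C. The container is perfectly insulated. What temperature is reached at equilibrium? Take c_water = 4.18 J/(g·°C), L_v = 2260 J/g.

T_f ≈ 40.7 °C

Setting the total heat transfer to zero:
condense steam: −15.3·2260 = −34578; condensed water 100 °C→T: 63.95(T − 100); water warms: 538·4.18·(T − 23.6) = 2248.8(T − 23.6)
2312.8 T = 34578 + 6395.4 + 53073 = 94046
T ≈ 40.66 °C — below 100 °C, confirming all the steam condensed.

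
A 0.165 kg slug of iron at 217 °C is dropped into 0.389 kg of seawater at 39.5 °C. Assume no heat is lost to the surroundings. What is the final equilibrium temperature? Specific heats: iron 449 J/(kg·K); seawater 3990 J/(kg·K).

T_f is the heat-capacity-weighted average of the initial temperatures:
T_f = (74.09×217 + 1552.1×39.5) / (74.09 + 1552.1)
    = 77385 / 1626.2 ≈ 47.59 °C

T_f ≈ 47.6 °C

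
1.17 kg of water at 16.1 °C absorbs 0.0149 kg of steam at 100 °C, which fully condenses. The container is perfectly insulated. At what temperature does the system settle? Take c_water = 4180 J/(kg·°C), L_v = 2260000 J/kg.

T_f ≈ 24.0 °C

Energy balance with sensible and latent terms:
steam→water at 100 °C releases m L_v = 0.0149×2260000 = 33674
  condensate cools 100→T: 0.0149×4180×(T − 100) = 62.28(T − 100)
  original water: 4890.6(T − 16.1)
4952.9 T = 33674 + 6228.2 + 78739 = 118641
T ≈ 23.95 °C, under the boiling point, so the assumption holds.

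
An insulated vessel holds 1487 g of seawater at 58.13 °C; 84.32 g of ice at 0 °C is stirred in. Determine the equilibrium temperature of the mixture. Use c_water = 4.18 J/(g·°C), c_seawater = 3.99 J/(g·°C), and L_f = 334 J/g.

T_f ≈ 50.4 °C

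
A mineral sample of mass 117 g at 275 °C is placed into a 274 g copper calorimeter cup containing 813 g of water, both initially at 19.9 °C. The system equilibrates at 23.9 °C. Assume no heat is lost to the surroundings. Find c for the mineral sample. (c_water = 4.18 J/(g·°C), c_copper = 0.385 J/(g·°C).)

c ≈ 0.477 J/(g·°C)

Let T be the final temperature. ΣQ_i = 0:
117·c·(23.9 − 275) + 813·4.18·(23.9 − 19.9) + 274·0.385·(23.9 − 19.9) = 0
-29379 c = -14015
c = -14015/-29379 ≈ 0.4771 J/(g·°C)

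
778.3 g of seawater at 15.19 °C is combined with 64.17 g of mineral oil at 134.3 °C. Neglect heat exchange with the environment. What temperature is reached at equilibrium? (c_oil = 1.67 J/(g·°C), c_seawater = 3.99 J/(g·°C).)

T_f ≈ 19.2 °C

|Q_oil| = |Q_seawater|:
64.17·1.67·(134.3 − T) = 778.3·3.99·(T − 15.19)
107.16(134.3 − T) = 3105.4(T − 15.19)
3212.6 T = 61563  ⇒  T ≈ 19.16 °C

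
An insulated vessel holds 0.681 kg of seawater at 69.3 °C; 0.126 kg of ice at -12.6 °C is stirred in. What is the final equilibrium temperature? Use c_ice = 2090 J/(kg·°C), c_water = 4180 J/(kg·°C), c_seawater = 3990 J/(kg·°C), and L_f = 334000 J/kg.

T_f ≈ 44.1 °C

Sum of m c ΔT and latent-heat terms is zero:
ice -12.6→0 °C: 0.126·2090·12.6 = 3318.1
  latent heat to melt: 0.126·334000 = 42084
  warm the meltwater: 526.68 T
  seawater: 2717.2(T − 69.3)
3243.9 T = 188301 − 45402 = 142899
T ≈ 44.05 °C — above 0 °C, consistent with complete melting.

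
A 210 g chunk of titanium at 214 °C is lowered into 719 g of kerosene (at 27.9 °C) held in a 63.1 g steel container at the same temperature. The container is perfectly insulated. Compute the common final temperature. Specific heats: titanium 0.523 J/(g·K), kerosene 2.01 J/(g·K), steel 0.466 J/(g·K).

T_f ≈ 40.8 °C

Net heat exchanged in the isolated system is zero:
210×0.523×(T − 214) + 719×2.01×(T − 27.9) + 63.1×0.466×(T − 27.9) = 0
109.83(T − 214) + 1445.2(T − 27.9) + 29.4(T − 27.9) = 0
1584.4 T = 64645
T ≈ 40.80 °C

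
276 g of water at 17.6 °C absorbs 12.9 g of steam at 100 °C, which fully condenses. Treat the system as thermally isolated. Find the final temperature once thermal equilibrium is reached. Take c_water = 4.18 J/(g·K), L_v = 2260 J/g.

Let T be the final temperature. ΣQ_i = 0:
condense steam: −12.9·2260 = −29154; condensate cools 100→T: 12.9·4.18·(T − 100) = 53.92(T − 100); original water: 1153.7(T − 17.6)
1207.6 T = 29154 + 5392.2 + 20305 = 54851
T ≈ 45.42 °C (< 100 °C, so full condensation is consistent).

T_f ≈ 45.4 °C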